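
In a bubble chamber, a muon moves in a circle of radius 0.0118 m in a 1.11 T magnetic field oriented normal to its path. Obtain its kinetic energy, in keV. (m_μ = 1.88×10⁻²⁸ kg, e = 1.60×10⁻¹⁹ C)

K ≈ 73.0 keV

v = qBr/m = (1×1.60×10^-19)(1.11)(0.0118) / (1.88×10^-28) = 1.11×10^7 m/s.
K = ½mv² = 0.5·(1.88×10^-28)·(1.11×10^7)² = 1.17×10^-14 J = 73.0 keV.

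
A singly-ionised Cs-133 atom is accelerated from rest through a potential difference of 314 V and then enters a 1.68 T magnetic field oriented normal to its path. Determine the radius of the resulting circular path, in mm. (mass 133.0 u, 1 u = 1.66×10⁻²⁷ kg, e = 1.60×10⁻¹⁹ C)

r ≈ 17.5 mm

The kinetic energy gained is K = qV = (1×1.60×10^-19)(314) = 5.02×10^-17 J.
v = √(2K/m) = 2.13×10^4 m/s.
r = mv/(qB) = (2.21×10^-25)(2.13×10^4) / [(1×1.60×10^-19)(1.68)] = 0.0175 m.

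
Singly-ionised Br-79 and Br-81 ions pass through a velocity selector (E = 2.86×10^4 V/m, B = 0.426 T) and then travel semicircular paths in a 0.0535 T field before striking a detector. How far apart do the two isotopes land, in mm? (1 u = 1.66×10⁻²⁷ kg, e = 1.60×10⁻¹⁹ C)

Δd ≈ 52.1 mm

Both emerge at v = E/B₁ = 6.71×10^4 m/s.
r = mv/(qB₂), so r₁ = 1.0285 m and r₂ = 1.0546 m, giving Δr = 0.0260 m.
After a semicircle each ion lands a diameter 2r from the entry slit, so the separation is 2Δr = 0.0521 m.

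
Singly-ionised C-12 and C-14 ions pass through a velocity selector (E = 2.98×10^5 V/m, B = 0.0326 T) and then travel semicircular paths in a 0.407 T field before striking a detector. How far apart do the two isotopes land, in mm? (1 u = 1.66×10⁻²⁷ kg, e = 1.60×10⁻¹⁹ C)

Δd ≈ 932 mm

Both emerge at v = E/B₁ = 9.14×10^6 m/s.
r = mv/(qB₂), so r₁ = 2.796 m and r₂ = 3.262 m, giving Δr = 0.466 m.
After a semicircle each ion lands a diameter 2r from the entry slit, so the separation is 2Δr = 0.932 m.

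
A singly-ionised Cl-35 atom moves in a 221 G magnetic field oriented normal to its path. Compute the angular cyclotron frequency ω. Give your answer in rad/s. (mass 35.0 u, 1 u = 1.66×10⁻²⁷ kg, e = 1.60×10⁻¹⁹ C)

ω = qB/m = (1×1.60×10^-19)(0.0221) / (5.81×10^-26) = 6.09×10^4 rad/s.

ω ≈ 6.09×10^4 rad/s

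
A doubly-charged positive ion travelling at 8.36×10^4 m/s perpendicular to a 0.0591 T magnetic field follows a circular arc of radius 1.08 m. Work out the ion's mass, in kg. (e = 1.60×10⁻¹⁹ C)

m ≈ 2.44×10^-25 kg

qvB = mv²/r ⇒ m = qBr/v.
m = (2×1.60×10^-19)(0.0591)(1.08) / (8.36×10^4) = 2.44×10^-25 kg.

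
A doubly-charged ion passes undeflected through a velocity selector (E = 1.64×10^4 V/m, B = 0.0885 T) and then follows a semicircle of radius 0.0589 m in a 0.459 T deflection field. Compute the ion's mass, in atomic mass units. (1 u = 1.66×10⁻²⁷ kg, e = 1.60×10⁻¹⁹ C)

v = E/B₁ = 1.85×10^5 m/s.
From r = mv/(qB₂), m = qB₂r/v = (2×1.60×10^-19)(0.459)(0.0589) / (1.85×10^5) = 4.67×10^-26 kg.
In atomic mass units: m = 4.67×10^-26 / 1.66×10^-27 = 28.1 u.

m ≈ 28.1 u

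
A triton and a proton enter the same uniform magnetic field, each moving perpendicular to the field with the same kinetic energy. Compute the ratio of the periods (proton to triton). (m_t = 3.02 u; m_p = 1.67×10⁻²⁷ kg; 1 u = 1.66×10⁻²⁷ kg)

ratio ≈ 0.333

T = 2πm/(qB) is independent of speed, so T₂/T₁ = (m₂/q₂)/(m₁/q₁).
T_{proton}/T_{triton} = (1.67×10^-27/1e) / (5.01×10^-27/1e) = 0.333.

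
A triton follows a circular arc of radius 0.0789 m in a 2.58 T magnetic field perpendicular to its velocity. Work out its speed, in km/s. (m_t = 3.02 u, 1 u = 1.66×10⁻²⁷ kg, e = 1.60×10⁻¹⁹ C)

v ≈ 6500 km/s

From qvB = mv²/r, v = qBr/m.
v = (1×1.60×10^-19)(2.58)(0.0789) / (5.01×10^-27) = 6.50×10^6 m/s.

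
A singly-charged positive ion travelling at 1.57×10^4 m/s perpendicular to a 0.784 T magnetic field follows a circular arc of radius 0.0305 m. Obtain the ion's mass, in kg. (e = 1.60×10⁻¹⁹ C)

qvB = mv²/r ⇒ m = qBr/v.
m = (1×1.60×10^-19)(0.784)(0.0305) / (1.57×10^4) = 2.44×10^-25 kg.

m ≈ 2.44×10^-25 kg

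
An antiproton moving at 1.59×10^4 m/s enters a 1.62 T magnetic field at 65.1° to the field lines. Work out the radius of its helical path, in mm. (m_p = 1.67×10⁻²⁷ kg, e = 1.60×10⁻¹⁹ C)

Only the perpendicular component v⊥ = v sin65.1° = 1.44×10^4 m/s is bent by the field.
r = m v⊥ /(qB) = (1.67×10^-27)(1.44×10^4) / [(1×1.60×10^-19)(1.62)] = 9.29×10^-5 m.

r ≈ 0.0929 mm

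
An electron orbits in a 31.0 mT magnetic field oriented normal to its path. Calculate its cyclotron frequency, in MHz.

f ≈ 867 MHz

f = qB/(2πm) = (1×1.60×10^-19)(0.0310) / [2π(9.11×10^-31)] = 8.67×10^8 Hz.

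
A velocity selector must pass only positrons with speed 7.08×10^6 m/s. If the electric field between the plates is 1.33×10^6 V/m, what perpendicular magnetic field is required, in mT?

qE = qvB ⇒ B = E/v = (1.33×10^6) / (7.08×10^6) = 0.188 T.

B ≈ 188 mT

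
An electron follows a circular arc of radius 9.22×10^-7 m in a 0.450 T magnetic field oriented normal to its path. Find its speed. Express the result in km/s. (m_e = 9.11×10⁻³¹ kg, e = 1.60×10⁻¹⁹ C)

v ≈ 72.9 km/s

From qvB = mv²/r, v = qBr/m.
v = (1×1.60×10^-19)(0.450)(9.22×10^-7) / (9.11×10^-31) = 7.29×10^4 m/s.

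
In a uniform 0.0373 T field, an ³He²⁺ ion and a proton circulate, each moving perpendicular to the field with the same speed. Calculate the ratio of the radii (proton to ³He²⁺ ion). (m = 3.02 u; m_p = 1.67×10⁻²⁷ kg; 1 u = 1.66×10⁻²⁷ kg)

r = mv/(qB) ⇒ at equal v, r ∝ m/q.
r_{proton}/r_{³He²⁺ ion} = 0.666.

ratio ≈ 0.666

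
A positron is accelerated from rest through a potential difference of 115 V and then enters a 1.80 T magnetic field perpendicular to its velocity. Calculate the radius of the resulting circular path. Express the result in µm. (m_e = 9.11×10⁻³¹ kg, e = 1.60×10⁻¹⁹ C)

The kinetic energy gained is K = qV = (1×1.60×10^-19)(115) = 1.84×10^-17 J.
v = √(2K/m) = 6.36×10^6 m/s.
r = mv/(qB) = (9.11×10^-31)(6.36×10^6) / [(1×1.60×10^-19)(1.80)] = 2.01×10^-5 m.

r ≈ 20.1 µm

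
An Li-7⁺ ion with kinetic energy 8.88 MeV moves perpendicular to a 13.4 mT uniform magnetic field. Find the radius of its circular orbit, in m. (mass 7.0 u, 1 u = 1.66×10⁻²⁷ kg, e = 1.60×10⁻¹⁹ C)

Convert the energy: K = 8.88 MeV = 1.42×10^-12 J.
v = √(2K/m) = √(2·1.42×10^-12/1.16×10^-26) = 1.56×10^7 m/s.
r = mv/(qB) = (1.16×10^-26)(1.56×10^7) / [(1×1.60×10^-19)(0.0134)] = 84.8 m.

r ≈ 84.8 m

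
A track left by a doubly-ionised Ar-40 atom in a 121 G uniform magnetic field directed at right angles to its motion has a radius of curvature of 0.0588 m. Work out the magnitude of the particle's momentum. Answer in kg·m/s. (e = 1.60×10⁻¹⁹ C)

p ≈ 2.28×10^-22 kg·m/s

Since qvB = mv²/r, the momentum p = mv = qBr.
p = (2×1.60×10^-19)(0.0121)(0.0588) = 2.28×10^-22 kg·m/s.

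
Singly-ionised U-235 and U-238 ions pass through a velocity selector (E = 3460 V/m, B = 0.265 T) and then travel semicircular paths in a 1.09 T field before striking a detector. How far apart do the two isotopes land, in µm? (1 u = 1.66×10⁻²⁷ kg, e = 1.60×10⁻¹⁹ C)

Δd ≈ 746 µm

Both emerge at v = E/B₁ = 1.31×10^4 m/s.
r = mv/(qB₂), so r₁ = 0.029205 m and r₂ = 0.029578 m, giving Δr = 3.73×10^-4 m.
After a semicircle each ion lands a diameter 2r from the entry slit, so the separation is 2Δr = 7.46×10^-4 m.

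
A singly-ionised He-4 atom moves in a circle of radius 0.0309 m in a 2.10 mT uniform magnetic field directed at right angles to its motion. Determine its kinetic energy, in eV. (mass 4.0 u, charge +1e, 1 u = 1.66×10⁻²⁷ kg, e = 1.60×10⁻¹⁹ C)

v = qBr/m = (1×1.60×10^-19)(2.10×10^-3)(0.0309) / (6.64×10^-27) = 1560 m/s.
K = ½mv² = 0.5·(6.64×10^-27)·(1560)² = 8.12×10^-21 J = 0.0507 eV.

K ≈ 0.0507 eV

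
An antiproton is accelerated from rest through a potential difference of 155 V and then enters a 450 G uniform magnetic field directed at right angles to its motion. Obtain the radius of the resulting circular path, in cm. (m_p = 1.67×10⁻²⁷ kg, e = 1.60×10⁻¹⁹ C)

The kinetic energy gained is K = qV = (1×1.60×10^-19)(155) = 2.48×10^-17 J.
v = √(2K/m) = 1.72×10^5 m/s.
r = mv/(qB) = (1.67×10^-27)(1.72×10^5) / [(1×1.60×10^-19)(0.0450)] = 0.0400 m.

r ≈ 4.00 cm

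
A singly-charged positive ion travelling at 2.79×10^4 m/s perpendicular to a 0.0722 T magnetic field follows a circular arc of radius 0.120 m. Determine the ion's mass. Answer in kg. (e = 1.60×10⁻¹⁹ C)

qvB = mv²/r ⇒ m = qBr/v.
m = (1×1.60×10^-19)(0.0722)(0.120) / (2.79×10^4) = 4.97×10^-26 kg.

m ≈ 4.97×10^-26 kg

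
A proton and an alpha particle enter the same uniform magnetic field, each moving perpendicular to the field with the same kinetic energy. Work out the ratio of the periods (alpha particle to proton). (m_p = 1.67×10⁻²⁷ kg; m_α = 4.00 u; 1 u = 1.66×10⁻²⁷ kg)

T = 2πm/(qB) is independent of speed, so T₂/T₁ = (m₂/q₂)/(m₁/q₁).
T_{alpha particle}/T_{proton} = (6.64×10^-27/2e) / (1.67×10^-27/1e) = 1.99.

ratio ≈ 1.99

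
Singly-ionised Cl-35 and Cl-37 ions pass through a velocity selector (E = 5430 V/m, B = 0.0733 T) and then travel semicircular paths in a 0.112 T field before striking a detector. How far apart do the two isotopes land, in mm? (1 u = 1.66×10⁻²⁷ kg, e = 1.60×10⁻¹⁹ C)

Δd ≈ 27.4 mm

Both emerge at v = E/B₁ = 7.41×10^4 m/s.
r = mv/(qB₂), so r₁ = 0.2402 m and r₂ = 0.2539 m, giving Δr = 0.0137 m.
After a semicircle each ion lands a diameter 2r from the entry slit, so the separation is 2Δr = 0.0274 m.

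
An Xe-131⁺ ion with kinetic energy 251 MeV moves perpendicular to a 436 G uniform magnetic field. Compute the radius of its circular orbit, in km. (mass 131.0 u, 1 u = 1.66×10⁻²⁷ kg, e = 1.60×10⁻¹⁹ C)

r ≈ 0.599 km

Convert the energy: K = 251 MeV = 4.02×10^-11 J.
v = √(2K/m) = √(2·4.02×10^-11/2.17×10^-25) = 1.92×10^7 m/s.
r = mv/(qB) = (2.17×10^-25)(1.92×10^7) / [(1×1.60×10^-19)(0.0436)] = 599 m.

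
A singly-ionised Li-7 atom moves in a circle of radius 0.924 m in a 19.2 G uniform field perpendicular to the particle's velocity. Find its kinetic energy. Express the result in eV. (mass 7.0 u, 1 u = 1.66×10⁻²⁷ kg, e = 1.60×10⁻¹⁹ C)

v = qBr/m = (1×1.60×10^-19)(1.92×10^-3)(0.924) / (1.16×10^-26) = 2.44×10^4 m/s.
K = ½mv² = 0.5·(1.16×10^-26)·(2.44×10^4)² = 3.47×10^-18 J = 21.7 eV.

K ≈ 21.7 eV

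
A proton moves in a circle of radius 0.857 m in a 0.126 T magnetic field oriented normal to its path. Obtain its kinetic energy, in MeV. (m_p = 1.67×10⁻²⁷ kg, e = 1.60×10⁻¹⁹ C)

v = qBr/m = (1×1.60×10^-19)(0.126)(0.857) / (1.67×10^-27) = 1.03×10^7 m/s.
K = ½mv² = 0.5·(1.67×10^-27)·(1.03×10^7)² = 8.94×10^-14 J = 0.559 MeV.

K ≈ 0.559 MeV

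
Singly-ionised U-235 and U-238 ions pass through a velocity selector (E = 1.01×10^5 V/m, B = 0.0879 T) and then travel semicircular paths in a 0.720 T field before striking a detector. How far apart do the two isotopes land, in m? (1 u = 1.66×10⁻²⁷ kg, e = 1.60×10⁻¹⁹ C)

Δd ≈ 0.0993 m

Both emerge at v = E/B₁ = 1.15×10^6 m/s.
r = mv/(qB₂), so r₁ = 3.8910 m and r₂ = 3.9406 m, giving Δr = 0.0497 m.
After a semicircle each ion lands a diameter 2r from the entry slit, so the separation is 2Δr = 0.0993 m.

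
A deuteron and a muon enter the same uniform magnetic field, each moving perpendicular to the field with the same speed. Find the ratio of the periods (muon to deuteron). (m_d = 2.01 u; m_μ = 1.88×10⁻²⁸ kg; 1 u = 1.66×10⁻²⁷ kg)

ratio ≈ 0.0563

T = 2πm/(qB) is independent of speed, so T₂/T₁ = (m₂/q₂)/(m₁/q₁).
T_{muon}/T_{deuteron} = (1.88×10^-28/1e) / (3.34×10^-27/1e) = 0.0563.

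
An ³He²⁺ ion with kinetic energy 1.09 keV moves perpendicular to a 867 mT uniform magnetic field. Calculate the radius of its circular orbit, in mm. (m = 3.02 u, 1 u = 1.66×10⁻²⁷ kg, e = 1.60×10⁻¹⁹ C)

Convert the energy: K = 1.09 keV = 1.74×10^-16 J.
v = √(2K/m) = √(2·1.74×10^-16/5.01×10^-27) = 2.64×10^5 m/s.
r = mv/(qB) = (5.01×10^-27)(2.64×10^5) / [(2×1.60×10^-19)(0.867)] = 4.77×10^-3 m.

r ≈ 4.77 mm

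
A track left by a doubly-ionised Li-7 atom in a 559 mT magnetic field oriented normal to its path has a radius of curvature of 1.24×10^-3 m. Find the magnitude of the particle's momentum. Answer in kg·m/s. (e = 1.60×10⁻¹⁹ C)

Since qvB = mv²/r, the momentum p = mv = qBr.
p = (2×1.60×10^-19)(0.559)(1.24×10^-3) = 2.22×10^-22 kg·m/s.

p ≈ 2.22×10^-22 kg·m/s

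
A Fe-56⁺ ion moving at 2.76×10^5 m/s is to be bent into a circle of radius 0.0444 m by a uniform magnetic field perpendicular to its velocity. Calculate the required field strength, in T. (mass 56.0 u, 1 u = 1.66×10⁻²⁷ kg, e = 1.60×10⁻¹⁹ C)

qvB = mv²/r gives B = mv/(qr).
B = (9.30×10^-26)(2.76×10^5) / [(1×1.60×10^-19)(0.0444)] = 3.61 T.

B ≈ 3.61 T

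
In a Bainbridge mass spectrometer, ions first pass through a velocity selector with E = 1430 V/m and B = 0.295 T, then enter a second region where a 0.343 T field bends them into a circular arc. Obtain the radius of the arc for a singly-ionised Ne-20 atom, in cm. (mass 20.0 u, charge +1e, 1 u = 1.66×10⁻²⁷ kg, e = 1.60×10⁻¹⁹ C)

The selector passes v = E/B = 1430/0.295 = 4850 m/s.
In the deflection region, r = mv/(qB₂) = (3.32×10^-26)(4850) / [(1×1.60×10^-19)(0.343)] = 2.93×10^-3 m.

r ≈ 0.293 cm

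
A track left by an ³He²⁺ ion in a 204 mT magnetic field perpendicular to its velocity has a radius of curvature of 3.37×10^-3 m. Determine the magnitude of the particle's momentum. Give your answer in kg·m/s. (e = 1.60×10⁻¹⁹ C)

Since qvB = mv²/r, the momentum p = mv = qBr.
p = (2×1.60×10^-19)(0.204)(3.37×10^-3) = 2.20×10^-22 kg·m/s.

p ≈ 2.20×10^-22 kg·m/s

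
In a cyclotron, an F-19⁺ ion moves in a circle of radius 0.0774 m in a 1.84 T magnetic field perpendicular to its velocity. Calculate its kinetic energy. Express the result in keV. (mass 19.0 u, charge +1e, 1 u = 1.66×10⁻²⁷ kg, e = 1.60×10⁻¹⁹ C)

K ≈ 51.4 keV

v = qBr/m = (1×1.60×10^-19)(1.84)(0.0774) / (3.15×10^-26) = 7.22×10^5 m/s.
K = ½mv² = 0.5·(3.15×10^-26)·(7.22×10^5)² = 8.23×10^-15 J = 51.4 keV.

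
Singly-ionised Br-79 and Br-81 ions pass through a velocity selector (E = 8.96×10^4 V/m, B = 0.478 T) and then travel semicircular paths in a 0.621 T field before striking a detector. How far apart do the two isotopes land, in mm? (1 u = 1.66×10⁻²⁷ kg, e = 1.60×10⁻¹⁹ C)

Both emerge at v = E/B₁ = 1.87×10^5 m/s.
r = mv/(qB₂), so r₁ = 0.24740 m and r₂ = 0.25367 m, giving Δr = 6.26×10^-3 m.
After a semicircle each ion lands a diameter 2r from the entry slit, so the separation is 2Δr = 0.0125 m.

Δd ≈ 12.5 mm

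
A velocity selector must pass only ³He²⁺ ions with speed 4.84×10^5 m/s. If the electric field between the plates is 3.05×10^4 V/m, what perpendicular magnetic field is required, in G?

B ≈ 630 G

qE = qvB ⇒ B = E/v = (3.05×10^4) / (4.84×10^5) = 0.0630 T.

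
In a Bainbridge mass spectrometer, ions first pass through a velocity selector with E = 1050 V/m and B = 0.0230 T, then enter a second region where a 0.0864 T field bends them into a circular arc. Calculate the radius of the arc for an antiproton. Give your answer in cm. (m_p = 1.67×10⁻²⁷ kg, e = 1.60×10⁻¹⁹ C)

The selector passes v = E/B = 1050/0.0230 = 4.57×10^4 m/s.
In the deflection region, r = mv/(qB₂) = (1.67×10^-27)(4.57×10^4) / [(1×1.60×10^-19)(0.0864)] = 5.51×10^-3 m.

r ≈ 0.551 cm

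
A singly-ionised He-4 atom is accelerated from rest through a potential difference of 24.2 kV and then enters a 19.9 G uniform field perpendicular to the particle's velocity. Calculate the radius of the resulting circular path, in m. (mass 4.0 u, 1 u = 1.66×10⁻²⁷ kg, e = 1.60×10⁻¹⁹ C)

r ≈ 22.5 m

The kinetic energy gained is K = qV = (1×1.60×10^-19)(2.42×10^4) = 3.87×10^-15 J.
v = √(2K/m) = 1.08×10^6 m/s.
r = mv/(qB) = (6.64×10^-27)(1.08×10^6) / [(1×1.60×10^-19)(1.99×10^-3)] = 22.5 m.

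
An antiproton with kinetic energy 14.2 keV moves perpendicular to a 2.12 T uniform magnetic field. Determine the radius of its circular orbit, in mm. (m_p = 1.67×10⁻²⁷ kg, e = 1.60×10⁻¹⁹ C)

Convert the energy: K = 14.2 keV = 2.27×10^-15 J.
v = √(2K/m) = √(2·2.27×10^-15/1.67×10^-27) = 1.65×10^6 m/s.
r = mv/(qB) = (1.67×10^-27)(1.65×10^6) / [(1×1.60×10^-19)(2.12)] = 8.12×10^-3 m.

r ≈ 8.12 mm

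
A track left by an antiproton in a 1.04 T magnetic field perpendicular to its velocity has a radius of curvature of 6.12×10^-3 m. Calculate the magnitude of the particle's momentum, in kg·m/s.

Since qvB = mv²/r, the momentum p = mv = qBr.
p = (1×1.60×10^-19)(1.04)(6.12×10^-3) = 1.02×10^-21 kg·m/s.

p ≈ 1.02×10^-21 kg·m/s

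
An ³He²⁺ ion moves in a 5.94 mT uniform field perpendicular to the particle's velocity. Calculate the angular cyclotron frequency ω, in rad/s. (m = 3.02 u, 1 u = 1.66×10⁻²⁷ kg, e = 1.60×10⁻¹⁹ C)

ω = qB/m = (2×1.60×10^-19)(5.94×10^-3) / (5.01×10^-27) = 3.79×10^5 rad/s.

ω ≈ 3.79×10^5 rad/s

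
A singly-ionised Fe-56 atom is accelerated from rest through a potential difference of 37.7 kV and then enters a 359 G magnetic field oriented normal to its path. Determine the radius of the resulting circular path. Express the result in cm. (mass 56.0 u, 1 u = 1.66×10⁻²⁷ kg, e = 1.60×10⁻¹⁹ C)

The kinetic energy gained is K = qV = (1×1.60×10^-19)(3.77×10^4) = 6.03×10^-15 J.
v = √(2K/m) = 3.60×10^5 m/s.
r = mv/(qB) = (9.30×10^-26)(3.60×10^5) / [(1×1.60×10^-19)(0.0359)] = 5.83 m.

r ≈ 583 cm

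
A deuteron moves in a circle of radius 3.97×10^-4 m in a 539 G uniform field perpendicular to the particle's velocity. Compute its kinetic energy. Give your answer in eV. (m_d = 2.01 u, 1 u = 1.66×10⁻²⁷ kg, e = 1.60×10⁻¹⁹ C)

v = qBr/m = (1×1.60×10^-19)(0.0539)(3.97×10^-4) / (3.34×10^-27) = 1030 m/s.
K = ½mv² = 0.5·(3.34×10^-27)·(1030)² = 1.76×10^-21 J = 0.0110 eV.

K ≈ 0.0110 eV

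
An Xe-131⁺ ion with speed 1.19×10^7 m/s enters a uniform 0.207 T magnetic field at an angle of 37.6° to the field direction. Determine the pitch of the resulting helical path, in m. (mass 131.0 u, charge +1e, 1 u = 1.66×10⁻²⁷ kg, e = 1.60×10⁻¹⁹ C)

pitch ≈ 389 m

The velocity component along B is v∥ = v cos37.6° = 9.43×10^6 m/s.
The cyclotron period T = 2πm/(qB) = 4.13×10^-5 s is set by m, q, B alone.
Pitch = v∥·T = (9.43×10^6)(4.13×10^-5) = 389 m.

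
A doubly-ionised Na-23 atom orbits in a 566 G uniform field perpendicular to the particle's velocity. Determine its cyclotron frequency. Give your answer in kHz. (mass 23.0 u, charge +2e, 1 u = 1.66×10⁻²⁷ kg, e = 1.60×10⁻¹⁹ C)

f = qB/(2πm) = (2×1.60×10^-19)(0.0566) / [2π(3.82×10^-26)] = 7.55×10^4 Hz.

f ≈ 75.5 kHz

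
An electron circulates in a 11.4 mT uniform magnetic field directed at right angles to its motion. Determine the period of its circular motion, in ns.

The cyclotron period is independent of speed: T = 2πm/(qB).
T = 2π(9.11×10^-31) / [(1×1.60×10^-19)(0.0114)] = 3.14×10^-9 s.

T ≈ 3.14 ns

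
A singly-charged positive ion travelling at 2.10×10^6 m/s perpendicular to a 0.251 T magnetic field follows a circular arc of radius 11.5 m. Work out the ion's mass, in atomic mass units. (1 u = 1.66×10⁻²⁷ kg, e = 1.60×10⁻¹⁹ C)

qvB = mv²/r ⇒ m = qBr/v.
m = (1×1.60×10^-19)(0.251)(11.5) / (2.10×10^6) = 2.20×10^-25 kg = 132 u.

m ≈ 132 u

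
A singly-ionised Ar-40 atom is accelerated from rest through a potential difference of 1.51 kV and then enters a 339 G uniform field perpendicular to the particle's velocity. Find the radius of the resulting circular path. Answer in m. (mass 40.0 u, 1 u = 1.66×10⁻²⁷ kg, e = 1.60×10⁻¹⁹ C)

The kinetic energy gained is K = qV = (1×1.60×10^-19)(1510) = 2.42×10^-16 J.
v = √(2K/m) = 8.53×10^4 m/s.
r = mv/(qB) = (6.64×10^-26)(8.53×10^4) / [(1×1.60×10^-19)(0.0339)] = 1.04 m.

r ≈ 1.04 m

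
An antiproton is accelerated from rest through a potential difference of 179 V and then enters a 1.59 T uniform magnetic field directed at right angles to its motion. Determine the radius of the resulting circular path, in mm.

r ≈ 1.22 mm

The kinetic energy gained is K = qV = (1×1.60×10^-19)(179) = 2.86×10^-17 J.
v = √(2K/m) = 1.85×10^5 m/s.
r = mv/(qB) = (1.67×10^-27)(1.85×10^5) / [(1×1.60×10^-19)(1.59)] = 1.22×10^-3 m.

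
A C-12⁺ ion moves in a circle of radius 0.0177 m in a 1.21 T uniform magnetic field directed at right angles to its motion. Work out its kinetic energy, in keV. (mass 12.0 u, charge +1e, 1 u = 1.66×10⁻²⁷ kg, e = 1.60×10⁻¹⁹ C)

K ≈ 1.84 keV

v = qBr/m = (1×1.60×10^-19)(1.21)(0.0177) / (1.99×10^-26) = 1.72×10^5 m/s.
K = ½mv² = 0.5·(1.99×10^-26)·(1.72×10^5)² = 2.95×10^-16 J = 1.84 keV.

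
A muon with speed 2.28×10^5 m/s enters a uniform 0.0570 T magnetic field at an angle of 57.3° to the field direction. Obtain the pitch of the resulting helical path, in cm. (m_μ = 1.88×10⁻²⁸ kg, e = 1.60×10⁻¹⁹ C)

The velocity component along B is v∥ = v cos57.3° = 1.23×10^5 m/s.
The cyclotron period T = 2πm/(qB) = 1.30×10^-7 s is set by m, q, B alone.
Pitch = v∥·T = (1.23×10^5)(1.30×10^-7) = 0.0160 m.

pitch ≈ 1.60 cm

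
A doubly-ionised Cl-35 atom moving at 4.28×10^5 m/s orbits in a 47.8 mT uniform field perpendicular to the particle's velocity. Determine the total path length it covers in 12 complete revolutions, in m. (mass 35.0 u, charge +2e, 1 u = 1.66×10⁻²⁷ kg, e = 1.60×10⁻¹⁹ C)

r = mv/(qB) = 1.63 m, so one revolution covers 2πr = 10.2 m.
In 12 revolutions: L = 12·2πr = 123 m.

L ≈ 123 m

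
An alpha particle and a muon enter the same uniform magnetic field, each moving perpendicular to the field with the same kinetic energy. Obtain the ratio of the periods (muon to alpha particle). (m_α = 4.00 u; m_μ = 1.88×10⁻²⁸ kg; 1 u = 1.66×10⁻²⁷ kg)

T = 2πm/(qB) is independent of speed, so T₂/T₁ = (m₂/q₂)/(m₁/q₁).
T_{muon}/T_{alpha particle} = (1.88×10^-28/1e) / (6.64×10^-27/2e) = 0.0566.

ratio ≈ 0.0566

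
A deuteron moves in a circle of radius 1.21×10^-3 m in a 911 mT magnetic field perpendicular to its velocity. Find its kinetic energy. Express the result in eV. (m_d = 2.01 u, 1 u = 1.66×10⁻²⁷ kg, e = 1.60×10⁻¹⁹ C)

v = qBr/m = (1×1.60×10^-19)(0.911)(1.21×10^-3) / (3.34×10^-27) = 5.29×10^4 m/s.
K = ½mv² = 0.5·(3.34×10^-27)·(5.29×10^4)² = 4.66×10^-18 J = 29.1 eV.

K ≈ 29.1 eV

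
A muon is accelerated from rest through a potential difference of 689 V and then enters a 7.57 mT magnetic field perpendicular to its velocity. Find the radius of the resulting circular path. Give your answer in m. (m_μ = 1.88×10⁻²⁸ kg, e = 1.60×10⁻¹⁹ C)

r ≈ 0.168 m

The kinetic energy gained is K = qV = (1×1.60×10^-19)(689) = 1.10×10^-16 J.
v = √(2K/m) = 1.08×10^6 m/s.
r = mv/(qB) = (1.88×10^-28)(1.08×10^6) / [(1×1.60×10^-19)(7.57×10^-3)] = 0.168 m.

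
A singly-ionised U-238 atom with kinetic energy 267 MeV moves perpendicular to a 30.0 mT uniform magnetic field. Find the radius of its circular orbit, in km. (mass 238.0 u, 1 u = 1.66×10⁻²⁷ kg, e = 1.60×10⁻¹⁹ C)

Convert the energy: K = 267 MeV = 4.27×10^-11 J.
v = √(2K/m) = √(2·4.27×10^-11/3.95×10^-25) = 1.47×10^7 m/s.
r = mv/(qB) = (3.95×10^-25)(1.47×10^7) / [(1×1.60×10^-19)(0.0300)] = 1210 m.

r ≈ 1.21 km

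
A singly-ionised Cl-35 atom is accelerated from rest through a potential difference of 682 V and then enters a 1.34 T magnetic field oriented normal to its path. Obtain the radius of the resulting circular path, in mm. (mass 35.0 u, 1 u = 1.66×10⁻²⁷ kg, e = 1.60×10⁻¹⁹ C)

The kinetic energy gained is K = qV = (1×1.60×10^-19)(682) = 1.09×10^-16 J.
v = √(2K/m) = 6.13×10^4 m/s.
r = mv/(qB) = (5.81×10^-26)(6.13×10^4) / [(1×1.60×10^-19)(1.34)] = 0.0166 m.

r ≈ 16.6 mm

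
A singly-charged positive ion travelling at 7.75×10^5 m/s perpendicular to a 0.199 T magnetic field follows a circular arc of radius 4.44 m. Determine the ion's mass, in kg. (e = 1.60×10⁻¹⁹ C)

m ≈ 1.82×10^-25 kg

qvB = mv²/r ⇒ m = qBr/v.
m = (1×1.60×10^-19)(0.199)(4.44) / (7.75×10^5) = 1.82×10^-25 kg.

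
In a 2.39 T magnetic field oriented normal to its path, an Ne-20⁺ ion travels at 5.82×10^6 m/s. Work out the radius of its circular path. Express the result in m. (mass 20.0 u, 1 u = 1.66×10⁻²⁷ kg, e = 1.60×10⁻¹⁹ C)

r ≈ 0.505 m

The magnetic force provides the centripetal force: qvB = mv²/r, so r = mv/(qB).
r = (3.32×10^-26 kg)(5.82×10^6 m/s) / [(1×1.60×10^-19 C)(2.39 T)] = 0.505 m.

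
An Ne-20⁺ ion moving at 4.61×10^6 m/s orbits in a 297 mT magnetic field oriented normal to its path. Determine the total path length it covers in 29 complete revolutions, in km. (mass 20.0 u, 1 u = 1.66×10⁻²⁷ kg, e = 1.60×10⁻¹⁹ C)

r = mv/(qB) = 3.22 m, so one revolution covers 2πr = 20.2 m.
In 29 revolutions: L = 29·2πr = 587 m.

L ≈ 0.587 km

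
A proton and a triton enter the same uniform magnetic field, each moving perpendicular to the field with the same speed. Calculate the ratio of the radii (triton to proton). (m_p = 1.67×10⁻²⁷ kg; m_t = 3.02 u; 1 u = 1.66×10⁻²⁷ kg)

r = mv/(qB) ⇒ at equal v, r ∝ m/q.
r_{triton}/r_{proton} = 3.00.

ratio ≈ 3.00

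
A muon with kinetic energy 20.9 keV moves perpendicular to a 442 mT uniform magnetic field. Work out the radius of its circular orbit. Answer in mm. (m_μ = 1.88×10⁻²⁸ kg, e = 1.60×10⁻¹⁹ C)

r ≈ 15.9 mm

Convert the energy: K = 20.9 keV = 3.34×10^-15 J.
v = √(2K/m) = √(2·3.34×10^-15/1.88×10^-28) = 5.96×10^6 m/s.
r = mv/(qB) = (1.88×10^-28)(5.96×10^6) / [(1×1.60×10^-19)(0.442)] = 0.0159 m.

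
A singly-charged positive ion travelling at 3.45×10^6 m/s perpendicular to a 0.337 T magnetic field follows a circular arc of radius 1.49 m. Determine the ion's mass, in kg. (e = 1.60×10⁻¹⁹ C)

m ≈ 2.33×10^-26 kg

qvB = mv²/r ⇒ m = qBr/v.
m = (1×1.60×10^-19)(0.337)(1.49) / (3.45×10^6) = 2.33×10^-26 kg.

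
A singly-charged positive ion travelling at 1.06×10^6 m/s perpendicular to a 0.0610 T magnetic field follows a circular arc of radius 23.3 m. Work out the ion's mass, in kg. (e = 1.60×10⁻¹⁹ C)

qvB = mv²/r ⇒ m = qBr/v.
m = (1×1.60×10^-19)(0.0610)(23.3) / (1.06×10^6) = 2.15×10^-25 kg.

m ≈ 2.15×10^-25 kg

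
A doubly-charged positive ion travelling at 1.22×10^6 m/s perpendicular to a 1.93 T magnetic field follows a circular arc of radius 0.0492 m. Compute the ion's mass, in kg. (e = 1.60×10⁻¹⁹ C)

m ≈ 2.49×10^-26 kg

qvB = mv²/r ⇒ m = qBr/v.
m = (2×1.60×10^-19)(1.93)(0.0492) / (1.22×10^6) = 2.49×10^-26 kg.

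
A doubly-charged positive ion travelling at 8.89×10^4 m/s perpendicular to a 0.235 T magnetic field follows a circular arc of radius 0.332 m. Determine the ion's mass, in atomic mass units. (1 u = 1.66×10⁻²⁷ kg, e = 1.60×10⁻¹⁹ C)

m ≈ 169 u

qvB = mv²/r ⇒ m = qBr/v.
m = (2×1.60×10^-19)(0.235)(0.332) / (8.89×10^4) = 2.81×10^-25 kg = 169 u.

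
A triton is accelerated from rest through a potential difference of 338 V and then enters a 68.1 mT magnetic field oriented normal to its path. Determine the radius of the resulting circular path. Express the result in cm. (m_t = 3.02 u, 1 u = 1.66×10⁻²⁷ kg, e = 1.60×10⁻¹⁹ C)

The kinetic energy gained is K = qV = (1×1.60×10^-19)(338) = 5.41×10^-17 J.
v = √(2K/m) = 1.47×10^5 m/s.
r = mv/(qB) = (5.01×10^-27)(1.47×10^5) / [(1×1.60×10^-19)(0.0681)] = 0.0676 m.

r ≈ 6.76 cm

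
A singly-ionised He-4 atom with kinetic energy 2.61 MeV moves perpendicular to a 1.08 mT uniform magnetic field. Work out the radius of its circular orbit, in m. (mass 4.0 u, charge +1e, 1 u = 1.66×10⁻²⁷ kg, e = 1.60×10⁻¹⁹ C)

r ≈ 431 m

Convert the energy: K = 2.61 MeV = 4.18×10^-13 J.
v = √(2K/m) = √(2·4.18×10^-13/6.64×10^-27) = 1.12×10^7 m/s.
r = mv/(qB) = (6.64×10^-27)(1.12×10^7) / [(1×1.60×10^-19)(1.08×10^-3)] = 431 m.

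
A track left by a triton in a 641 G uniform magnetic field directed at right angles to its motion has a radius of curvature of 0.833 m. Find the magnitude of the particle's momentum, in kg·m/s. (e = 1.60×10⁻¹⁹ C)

Since qvB = mv²/r, the momentum p = mv = qBr.
p = (1×1.60×10^-19)(0.0641)(0.833) = 8.54×10^-21 kg·m/s.

p ≈ 8.54×10^-21 kg·m/s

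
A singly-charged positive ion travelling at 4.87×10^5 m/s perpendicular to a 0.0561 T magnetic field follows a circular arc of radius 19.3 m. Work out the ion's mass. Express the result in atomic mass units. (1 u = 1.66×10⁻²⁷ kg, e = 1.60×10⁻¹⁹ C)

m ≈ 214 u

qvB = mv²/r ⇒ m = qBr/v.
m = (1×1.60×10^-19)(0.0561)(19.3) / (4.87×10^5) = 3.56×10^-25 kg = 214 u.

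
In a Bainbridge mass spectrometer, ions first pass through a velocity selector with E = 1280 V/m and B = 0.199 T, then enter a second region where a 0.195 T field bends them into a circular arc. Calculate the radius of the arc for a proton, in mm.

The selector passes v = E/B = 1280/0.199 = 6430 m/s.
In the deflection region, r = mv/(qB₂) = (1.67×10^-27)(6430) / [(1×1.60×10^-19)(0.195)] = 3.44×10^-4 m.

r ≈ 0.344 mm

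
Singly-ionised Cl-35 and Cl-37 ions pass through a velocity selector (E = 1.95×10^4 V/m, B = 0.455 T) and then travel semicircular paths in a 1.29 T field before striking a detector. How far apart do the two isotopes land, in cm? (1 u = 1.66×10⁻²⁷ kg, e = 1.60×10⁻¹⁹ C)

Δd ≈ 0.138 cm

Both emerge at v = E/B₁ = 4.29×10^4 m/s.
r = mv/(qB₂), so r₁ = 0.012064 m and r₂ = 0.012753 m, giving Δr = 6.89×10^-4 m.
After a semicircle each ion lands a diameter 2r from the entry slit, so the separation is 2Δr = 1.38×10^-3 m.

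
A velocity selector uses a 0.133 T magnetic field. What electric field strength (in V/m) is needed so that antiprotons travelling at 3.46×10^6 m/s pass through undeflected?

E ≈ 4.60×10^5 V/m

qE = qvB ⇒ E = vB = (3.46×10^6)(0.133) = 4.60×10^5 V/m.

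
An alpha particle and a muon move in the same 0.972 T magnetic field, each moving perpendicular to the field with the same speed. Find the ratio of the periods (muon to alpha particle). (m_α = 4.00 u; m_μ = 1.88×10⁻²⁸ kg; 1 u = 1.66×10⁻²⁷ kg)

ratio ≈ 0.0566

T = 2πm/(qB) is independent of speed, so T₂/T₁ = (m₂/q₂)/(m₁/q₁).
T_{muon}/T_{alpha particle} = (1.88×10^-28/1e) / (6.64×10^-27/2e) = 0.0566.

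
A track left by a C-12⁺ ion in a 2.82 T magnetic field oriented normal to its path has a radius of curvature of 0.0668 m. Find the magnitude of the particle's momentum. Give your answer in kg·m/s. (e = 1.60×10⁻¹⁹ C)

Since qvB = mv²/r, the momentum p = mv = qBr.
p = (1×1.60×10^-19)(2.82)(0.0668) = 3.01×10^-20 kg·m/s.

p ≈ 3.01×10^-20 kg·m/s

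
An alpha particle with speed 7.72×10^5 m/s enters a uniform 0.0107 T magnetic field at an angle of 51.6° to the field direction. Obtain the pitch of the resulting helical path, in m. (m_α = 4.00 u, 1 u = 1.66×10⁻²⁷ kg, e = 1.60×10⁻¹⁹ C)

The velocity component along B is v∥ = v cos51.6° = 4.80×10^5 m/s.
The cyclotron period T = 2πm/(qB) = 1.22×10^-5 s is set by m, q, B alone.
Pitch = v∥·T = (4.80×10^5)(1.22×10^-5) = 5.84 m.

pitch ≈ 5.84 m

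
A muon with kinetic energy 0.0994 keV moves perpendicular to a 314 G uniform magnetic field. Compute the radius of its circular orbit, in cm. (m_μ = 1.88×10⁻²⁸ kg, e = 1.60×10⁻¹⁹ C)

Convert the energy: K = 0.0994 keV = 1.59×10^-17 J.
v = √(2K/m) = √(2·1.59×10^-17/1.88×10^-28) = 4.11×10^5 m/s.
r = mv/(qB) = (1.88×10^-28)(4.11×10^5) / [(1×1.60×10^-19)(0.0314)] = 0.0154 m.

r ≈ 1.54 cm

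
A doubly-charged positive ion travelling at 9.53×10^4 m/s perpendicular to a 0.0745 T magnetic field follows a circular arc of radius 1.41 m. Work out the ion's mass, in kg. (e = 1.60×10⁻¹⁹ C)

qvB = mv²/r ⇒ m = qBr/v.
m = (2×1.60×10^-19)(0.0745)(1.41) / (9.53×10^4) = 3.53×10^-25 kg.

m ≈ 3.53×10^-25 kg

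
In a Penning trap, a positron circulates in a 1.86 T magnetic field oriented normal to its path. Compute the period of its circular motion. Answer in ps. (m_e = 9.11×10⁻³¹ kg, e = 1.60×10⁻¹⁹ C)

The cyclotron period is independent of speed: T = 2πm/(qB).
T = 2π(9.11×10^-31) / [(1×1.60×10^-19)(1.86)] = 1.92×10^-11 s.

T ≈ 19.2 ps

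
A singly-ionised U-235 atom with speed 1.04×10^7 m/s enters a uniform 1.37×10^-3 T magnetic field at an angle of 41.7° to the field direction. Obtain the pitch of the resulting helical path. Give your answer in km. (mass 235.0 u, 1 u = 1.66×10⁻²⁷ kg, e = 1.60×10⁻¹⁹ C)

pitch ≈ 86.8 km

The velocity component along B is v∥ = v cos41.7° = 7.77×10^6 m/s.
The cyclotron period T = 2πm/(qB) = 0.0112 s is set by m, q, B alone.
Pitch = v∥·T = (7.77×10^6)(0.0112) = 8.68×10^4 m.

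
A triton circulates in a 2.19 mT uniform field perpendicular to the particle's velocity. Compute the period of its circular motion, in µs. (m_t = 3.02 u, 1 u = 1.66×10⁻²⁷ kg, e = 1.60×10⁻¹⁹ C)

T ≈ 89.9 µs

The cyclotron period is independent of speed: T = 2πm/(qB).
T = 2π(5.01×10^-27) / [(1×1.60×10^-19)(2.19×10^-3)] = 8.99×10^-5 s.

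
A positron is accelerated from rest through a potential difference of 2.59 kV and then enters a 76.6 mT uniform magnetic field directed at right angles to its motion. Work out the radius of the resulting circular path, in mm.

r ≈ 2.24 mm

The kinetic energy gained is K = qV = (1×1.60×10^-19)(2590) = 4.14×10^-16 J.
v = √(2K/m) = 3.02×10^7 m/s.
r = mv/(qB) = (9.11×10^-31)(3.02×10^7) / [(1×1.60×10^-19)(0.0766)] = 2.24×10^-3 m.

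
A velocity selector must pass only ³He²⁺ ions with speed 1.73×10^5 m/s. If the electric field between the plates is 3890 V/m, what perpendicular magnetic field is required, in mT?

qE = qvB ⇒ B = E/v = (3890) / (1.73×10^5) = 0.0225 T.

B ≈ 22.5 mT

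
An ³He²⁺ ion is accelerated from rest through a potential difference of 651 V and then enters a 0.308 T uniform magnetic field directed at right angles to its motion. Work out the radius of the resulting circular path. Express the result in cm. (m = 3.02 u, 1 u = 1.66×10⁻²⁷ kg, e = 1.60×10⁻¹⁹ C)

r ≈ 1.47 cm

The kinetic energy gained is K = qV = (2×1.60×10^-19)(651) = 2.08×10^-16 J.
v = √(2K/m) = 2.88×10^5 m/s.
r = mv/(qB) = (5.01×10^-27)(2.88×10^5) / [(2×1.60×10^-19)(0.308)] = 0.0147 m.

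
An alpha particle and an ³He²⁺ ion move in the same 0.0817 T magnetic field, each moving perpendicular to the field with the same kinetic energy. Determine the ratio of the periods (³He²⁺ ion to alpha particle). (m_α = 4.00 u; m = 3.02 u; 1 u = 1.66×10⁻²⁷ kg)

T = 2πm/(qB) is independent of speed, so T₂/T₁ = (m₂/q₂)/(m₁/q₁).
T_{³He²⁺ ion}/T_{alpha particle} = (5.01×10^-27/2e) / (6.64×10^-27/2e) = 0.755.

ratio ≈ 0.755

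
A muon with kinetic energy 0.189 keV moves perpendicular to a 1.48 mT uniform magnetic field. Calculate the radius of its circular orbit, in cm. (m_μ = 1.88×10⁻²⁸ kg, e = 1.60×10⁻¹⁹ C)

Convert the energy: K = 0.189 keV = 3.02×10^-17 J.
v = √(2K/m) = √(2·3.02×10^-17/1.88×10^-28) = 5.67×10^5 m/s.
r = mv/(qB) = (1.88×10^-28)(5.67×10^5) / [(1×1.60×10^-19)(1.48×10^-3)] = 0.450 m.

r ≈ 45.0 cm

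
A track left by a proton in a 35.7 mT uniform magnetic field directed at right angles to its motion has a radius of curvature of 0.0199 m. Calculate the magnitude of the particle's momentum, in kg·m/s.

Since qvB = mv²/r, the momentum p = mv = qBr.
p = (1×1.60×10^-19)(0.0357)(0.0199) = 1.14×10^-22 kg·m/s.

p ≈ 1.14×10^-22 kg·m/s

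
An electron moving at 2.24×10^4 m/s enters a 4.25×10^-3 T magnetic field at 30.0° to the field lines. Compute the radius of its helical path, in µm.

r ≈ 15.0 µm

Only the perpendicular component v⊥ = v sin30.0° = 1.12×10^4 m/s is bent by the field.
r = m v⊥ /(qB) = (9.11×10^-31)(1.12×10^4) / [(1×1.60×10^-19)(4.25×10^-3)] = 1.50×10^-5 m.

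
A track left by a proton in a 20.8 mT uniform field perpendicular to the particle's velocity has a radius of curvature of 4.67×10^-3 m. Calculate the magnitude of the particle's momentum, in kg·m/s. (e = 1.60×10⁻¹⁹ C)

Since qvB = mv²/r, the momentum p = mv = qBr.
p = (1×1.60×10^-19)(0.0208)(4.67×10^-3) = 1.55×10^-23 kg·m/s.

p ≈ 1.55×10^-23 kg·m/s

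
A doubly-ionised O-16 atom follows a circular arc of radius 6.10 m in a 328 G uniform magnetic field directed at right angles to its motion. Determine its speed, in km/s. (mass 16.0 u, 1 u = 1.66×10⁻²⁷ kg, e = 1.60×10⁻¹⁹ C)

v ≈ 2410 km/s

From qvB = mv²/r, v = qBr/m.
v = (2×1.60×10^-19)(0.0328)(6.10) / (2.66×10^-26) = 2.41×10^6 m/s.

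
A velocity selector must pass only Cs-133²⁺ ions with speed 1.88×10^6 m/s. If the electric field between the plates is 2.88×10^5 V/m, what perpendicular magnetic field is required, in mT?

qE = qvB ⇒ B = E/v = (2.88×10^5) / (1.88×10^6) = 0.153 T.

B ≈ 153 mT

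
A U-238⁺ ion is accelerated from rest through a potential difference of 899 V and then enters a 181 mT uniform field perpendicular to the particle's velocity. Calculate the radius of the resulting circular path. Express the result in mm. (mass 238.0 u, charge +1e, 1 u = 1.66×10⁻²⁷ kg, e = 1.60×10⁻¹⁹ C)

The kinetic energy gained is K = qV = (1×1.60×10^-19)(899) = 1.44×10^-16 J.
v = √(2K/m) = 2.70×10^4 m/s.
r = mv/(qB) = (3.95×10^-25)(2.70×10^4) / [(1×1.60×10^-19)(0.181)] = 0.368 m.

r ≈ 368 mm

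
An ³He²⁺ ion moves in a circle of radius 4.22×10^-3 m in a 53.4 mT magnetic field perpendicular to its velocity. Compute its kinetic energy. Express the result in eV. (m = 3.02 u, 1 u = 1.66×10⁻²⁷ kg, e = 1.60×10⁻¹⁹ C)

K ≈ 3.24 eV

v = qBr/m = (2×1.60×10^-19)(0.0534)(4.22×10^-3) / (5.01×10^-27) = 1.44×10^4 m/s.
K = ½mv² = 0.5·(5.01×10^-27)·(1.44×10^4)² = 5.19×10^-19 J = 3.24 eV.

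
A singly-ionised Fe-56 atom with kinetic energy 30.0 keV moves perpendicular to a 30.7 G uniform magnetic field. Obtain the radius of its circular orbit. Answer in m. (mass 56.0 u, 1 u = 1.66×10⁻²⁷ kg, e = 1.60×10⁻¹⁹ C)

Convert the energy: K = 30.0 keV = 4.80×10^-15 J.
v = √(2K/m) = √(2·4.80×10^-15/9.30×10^-26) = 3.21×10^5 m/s.
r = mv/(qB) = (9.30×10^-26)(3.21×10^5) / [(1×1.60×10^-19)(3.07×10^-3)] = 60.8 m.

r ≈ 60.8 m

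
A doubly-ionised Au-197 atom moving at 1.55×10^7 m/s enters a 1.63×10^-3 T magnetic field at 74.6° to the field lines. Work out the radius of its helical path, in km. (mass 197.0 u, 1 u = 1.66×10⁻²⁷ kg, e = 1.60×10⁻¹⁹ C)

r ≈ 9.37 km

Only the perpendicular component v⊥ = v sin74.6° = 1.49×10^7 m/s is bent by the field.
r = m v⊥ /(qB) = (3.27×10^-25)(1.49×10^7) / [(2×1.60×10^-19)(1.63×10^-3)] = 9370 m.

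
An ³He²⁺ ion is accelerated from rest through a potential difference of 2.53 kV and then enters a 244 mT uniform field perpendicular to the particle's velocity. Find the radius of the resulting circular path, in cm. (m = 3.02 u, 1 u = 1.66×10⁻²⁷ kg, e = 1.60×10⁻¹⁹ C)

r ≈ 3.65 cm

The kinetic energy gained is K = qV = (2×1.60×10^-19)(2530) = 8.10×10^-16 J.
v = √(2K/m) = 5.68×10^5 m/s.
r = mv/(qB) = (5.01×10^-27)(5.68×10^5) / [(2×1.60×10^-19)(0.244)] = 0.0365 m.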